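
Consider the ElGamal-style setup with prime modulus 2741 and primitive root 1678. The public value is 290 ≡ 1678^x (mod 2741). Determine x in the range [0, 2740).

2544

Baby-step giant-step with m = ceil(sqrt(2740)) = 53.
Baby table (1678^j mod 2741 for j=0..52):
  0:1  1:1678  2:677  3:1232  4:582  5:800  6:2051  7:1623
  8:1581  9:2371  10:1347  11:1682  12:1907  13:1199  14:28  15:387
  16:2510  17:1604  18:2591  19:472  20:2608  21:1588  22:412  23:604
  24:2083  25:499  26:1317  27:680  28:784  29:2613  30:1755  31:1056
  32:1282  33:2252  34:1758  35:608  36:572  37:466  38:763  39:267
  40:1243  41:2594  42:24  43:1898  44:2543  45:2158  46:263  47:13
  48:2627  49:578  50:2311  51:2084  52:2177
Giant step factor: 1678^(-53) ≡ 2286 (mod 2741).
Scan 290·2286^i mod 2741 for i = 0, 1, …:
  i=0: 290   i=1: 2359   i=2: 1127   i=3: 2523
  i=4: 514   i=5: 1856   i=6: 2489   i=7: 2279
  i=8: 1894   i=9: 1645     …   i=47: 1994
  i=48: 1
Match at i=48, j=0: x = 48·53 + 0 = 2544.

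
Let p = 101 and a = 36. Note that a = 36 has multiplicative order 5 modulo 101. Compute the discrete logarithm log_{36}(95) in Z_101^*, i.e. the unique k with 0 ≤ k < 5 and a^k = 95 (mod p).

3

Successive powers of 36 modulo 101:
  36^0=1  36^1=36  36^2=84  36^3=95
So 36^3 ≡ 95 (mod 101), giving k = 3.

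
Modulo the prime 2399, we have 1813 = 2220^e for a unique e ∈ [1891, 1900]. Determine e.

Compute 2220^1891 mod 2399 = 1813, then multiply by 2220 repeatedly:
  2220^1891=1813
Found 1813 at exponent 1891.

1891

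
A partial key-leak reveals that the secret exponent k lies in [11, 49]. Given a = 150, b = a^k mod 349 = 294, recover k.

Compute 150^11 mod 349 = 237, then multiply by 150 repeatedly:
  150^11=237  150^12=301  150^13=129  150^14=155  150^15=216
  150^16=292  150^17=175  150^18=75  150^19=82  150^20=85
  150^21=186  150^22=329  150^23=141  150^24=210  150^25=90
  150^26=238  150^27=102  150^28=293  150^29=325  150^30=239
  150^31=252  150^32=108  150^33=146  150^34=262  150^35=212
  150^36=41  150^37=217  150^38=93  150^39=339  150^40=245
  150^41=105  150^42=45  150^43=119  150^44=51  150^45=321
  150^46=337  150^47=294
Found 294 at exponent 47.

47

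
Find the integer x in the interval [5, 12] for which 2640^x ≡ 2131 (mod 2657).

10

Compute 2640^5 mod 2657 = 1638, then multiply by 2640 repeatedly:
  2640^5=1638  2640^6=1381  2640^7=436  2640^8=559  2640^9=1125
  2640^10=2131
Found 2131 at exponent 10.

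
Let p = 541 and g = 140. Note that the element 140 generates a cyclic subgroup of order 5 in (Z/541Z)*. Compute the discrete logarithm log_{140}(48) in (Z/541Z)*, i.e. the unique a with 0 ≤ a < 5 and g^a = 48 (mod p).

Successive powers of 140 modulo 541:
  140^0=1  140^1=140  140^2=124  140^3=48
So 140^3 ≡ 48 (mod 541), giving a = 3.

3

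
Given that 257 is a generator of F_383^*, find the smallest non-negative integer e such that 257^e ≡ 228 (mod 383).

368

Baby-step giant-step with m = ceil(sqrt(382)) = 20.
Baby table (257^j mod 383 for j=0..19):
  0:1  1:257  2:173  3:33  4:55  5:347  6:323  7:283
  8:344  9:318  10:147  11:245  12:153  13:255  14:42  15:70
  16:372  17:237  18:12  19:20
Giant step factor: 257^(-20) ≡ 226 (mod 383).
Scan 228·226^i mod 383 for i = 0, 1, …:
  i=0: 228   i=1: 206   i=2: 213   i=3: 263
  i=4: 73   i=5: 29   i=6: 43   i=7: 143
  i=8: 146   i=9: 58     …   i=17: 232
  i=18: 344
Match at i=18, j=8: e = 18·20 + 8 = 368.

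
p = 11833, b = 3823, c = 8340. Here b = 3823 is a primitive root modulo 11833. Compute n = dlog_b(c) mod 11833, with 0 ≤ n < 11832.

11428

Baby-step giant-step with m = ceil(sqrt(11832)) = 109.
Baby table (3823^j mod 11833 for j=0..108):
  0:1  1:3823  2:1574  3:6238  4:4379  5:9055  6:5740  7:5638
  8:6181  9:11295  10:2168  11:5164  12:4528  13:10698  14:3606  15:293
  16:7837  17:11528  18:5452  19:5083  20:2523  21:1534  22:7147  23:584
  24:8028  25:8075  26:10261  27:1408  28:10602  29:3421  30:3018  31:639
  32:5299  33:11814  34:10194  35:5593  36:11641  37:11463  38:5450  39:9270
  40:11208  41:891  42:10222  43:6140  44:8381  45:8632  46:9732  47:2484
  48:6266  49:4926  50:5795  51:2909  52:9920  53:11228  54:6353  55:6203
  56:737  57:1297  58:404  59:6202  60:8747  61:11556  62:5999  63:1823
  64:11525  65:5816  66:361  67:7475  68:230  69:3648  70:7030  71:2947
  72:1365  73:42  74:6737  75:6943  76:1670  77:6423  78:1654  79:4420
  80:136  81:11109  82:1070  83:8225  84:3894  85:848  86:11495  87:9456
  88:473  89:9663  90:10856  91:4157  92:492  93:11302  94:5263  95:4349
  96:862  97:5852  98:7826  99:4974  100:11804  101:7463  102:1686  103:8426
  104:3172  105:9564  106:11035  107:2160  108:10079
Giant step factor: 3823^(-109) ≡ 8841 (mod 11833).
Scan 8340·8841^i mod 11833 for i = 0, 1, …:
  i=0: 8340   i=1: 2517   i=2: 6757   i=3: 5653
  i=4: 7414   i=5: 4187   i=6: 3643   i=7: 10170
  i=8: 5836   i=9: 4196     …   i=103: 8400
  i=104: 492
Match at i=104, j=92: n = 104·109 + 92 = 11428.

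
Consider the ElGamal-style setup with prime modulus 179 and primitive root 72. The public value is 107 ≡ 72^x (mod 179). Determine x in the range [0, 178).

Baby-step giant-step with m = ceil(sqrt(178)) = 14.
Baby table (72^j mod 179 for j=0..13):
  0:1  1:72  2:172  3:33  4:49  5:127  6:15  7:6
  8:74  9:137  10:19  11:115  12:46  13:90
Giant step factor: 72^(-14) ≡ 5 (mod 179).
Scan 107·5^i mod 179 for i = 0, 1, …:
  i=0: 107   i=1: 177   i=2: 169   i=3: 129
  i=4: 108   i=5: 3   i=6: 15
Match at i=6, j=6: x = 6·14 + 6 = 90.

90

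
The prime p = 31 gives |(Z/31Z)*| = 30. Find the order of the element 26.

6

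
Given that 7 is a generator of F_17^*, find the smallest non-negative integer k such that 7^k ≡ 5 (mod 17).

15

Successive powers of 7 modulo 17:
  7^0=1  7^1=7  7^2=15  7^3=3  7^4=4  7^5=11
  7^6=9  7^7=12  7^8=16  7^9=10  7^10=2  7^11=14
  7^12=13  7^13=6  7^14=8  7^15=5
So 7^15 ≡ 5 (mod 17), giving k = 15.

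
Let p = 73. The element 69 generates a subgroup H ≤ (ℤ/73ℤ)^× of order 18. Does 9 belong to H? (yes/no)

yes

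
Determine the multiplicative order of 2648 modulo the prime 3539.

3538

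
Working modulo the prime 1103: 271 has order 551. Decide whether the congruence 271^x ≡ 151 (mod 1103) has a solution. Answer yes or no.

151 ∈ ⟨271⟩ iff 151^551 ≡ 1 (mod 1103), since |⟨271⟩| = 551.
151^551 mod 1103 = 1.
Since 1 = 1, 151 lies in the subgroup.

yes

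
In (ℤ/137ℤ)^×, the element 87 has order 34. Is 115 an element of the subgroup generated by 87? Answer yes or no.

yes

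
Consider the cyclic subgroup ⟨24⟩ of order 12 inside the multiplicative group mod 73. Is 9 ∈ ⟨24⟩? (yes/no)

yes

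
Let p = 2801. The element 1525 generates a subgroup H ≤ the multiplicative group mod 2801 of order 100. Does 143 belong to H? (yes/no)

yes

143 ∈ ⟨1525⟩ iff 143^100 ≡ 1 (mod 2801), since |⟨1525⟩| = 100.
143^100 mod 2801 = 1.
Since 1 = 1, 143 lies in the subgroup.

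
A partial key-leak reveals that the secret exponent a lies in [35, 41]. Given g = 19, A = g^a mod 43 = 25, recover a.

Compute 19^35 mod 43 = 7, then multiply by 19 repeatedly:
  19^35=7  19^36=4  19^37=33  19^38=25
Found 25 at exponent 38.

38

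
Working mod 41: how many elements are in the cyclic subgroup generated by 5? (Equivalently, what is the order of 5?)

The order of 5 must divide p − 1 = 40 = 2^3 · 5.
Divisors: 1, 2, 4, 5, 8, 10, 20, 40.
Check each in increasing order: 5^1 ≡ 5;  5^2 ≡ 25;  5^4 ≡ 10;  5^5 ≡ 9;  5^8 ≡ 18;  5^10 ≡ 40;  5^20 ≡ 1.
Smallest exponent giving 1 is 20.

20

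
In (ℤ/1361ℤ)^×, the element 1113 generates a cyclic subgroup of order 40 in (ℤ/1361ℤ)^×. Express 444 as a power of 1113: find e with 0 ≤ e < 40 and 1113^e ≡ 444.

27

Successive powers of 1113 modulo 1361:
  1113^0=1  1113^1=1113  1113^2=259  1113^3=1096  1113^4=392  1113^5=776
  1113^6=814  1113^7=917  1113^8=1232  1113^9=689  1113^10=614  1113^11=160
  1113^12=1150  1113^13=610  1113^14=1152  1113^15=114  1113^16=309  1113^17=945
  1113^18=1093  1113^19=1136  1113^20=1360  1113^21=248  1113^22=1102  1113^23=265
  1113^24=969  1113^25=585  1113^26=547  1113^27=444
So 1113^27 ≡ 444 (mod 1361), giving e = 27.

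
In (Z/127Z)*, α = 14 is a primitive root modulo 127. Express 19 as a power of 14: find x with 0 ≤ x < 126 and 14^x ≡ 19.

84

Baby-step giant-step with m = ceil(sqrt(126)) = 12.
Baby table (14^j mod 127 for j=0..11):
  0:1  1:14  2:69  3:77  4:62  5:106  6:87  7:75
  8:34  9:95  10:60  11:78
Giant step factor: 14^(-12) ≡ 122 (mod 127).
Scan 19·122^i mod 127 for i = 0, 1, …:
  i=0: 19   i=1: 32   i=2: 94   i=3: 38
  i=4: 64   i=5: 61   i=6: 76   i=7: 1
Match at i=7, j=0: x = 7·12 + 0 = 84.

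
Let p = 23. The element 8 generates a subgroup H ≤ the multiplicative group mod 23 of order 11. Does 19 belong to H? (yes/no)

no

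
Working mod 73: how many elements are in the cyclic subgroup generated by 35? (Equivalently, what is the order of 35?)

36

The order of 35 must divide p − 1 = 72 = 2^3 · 3^2.
Divisors: 1, 2, 3, 4, 6, 8, 9, 12, 18, 24, 36, 72.
Check each in increasing order: 35^1 ≡ 35;  35^2 ≡ 57;  35^3 ≡ 24;  35^4 ≡ 37;  35^6 ≡ 65;  35^8 ≡ 55;  35^9 ≡ 27;  35^12 ≡ 64;  35^18 ≡ 72;  35^24 ≡ 8;  35^36 ≡ 1.
Smallest exponent giving 1 is 36.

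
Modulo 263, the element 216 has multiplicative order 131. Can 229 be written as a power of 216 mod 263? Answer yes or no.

229 ∈ ⟨216⟩ iff 229^131 ≡ 1 (mod 263), since |⟨216⟩| = 131.
229^131 mod 263 = 262.
Since 262 ≠ 1, 229 does not lie in the subgroup.

no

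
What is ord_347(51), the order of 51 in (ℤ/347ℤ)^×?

346

The order of 51 must divide p − 1 = 346 = 2 · 173.
Divisors: 1, 2, 173, 346.
Check each in increasing order: 51^1 ≡ 51;  51^2 ≡ 172;  51^173 ≡ 346;  51^346 ≡ 1.
Smallest exponent giving 1 is 346.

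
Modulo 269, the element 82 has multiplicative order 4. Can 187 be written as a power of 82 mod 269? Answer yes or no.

yes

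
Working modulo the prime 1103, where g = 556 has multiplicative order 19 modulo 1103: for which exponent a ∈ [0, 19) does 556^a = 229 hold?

Successive powers of 556 modulo 1103:
  556^0=1  556^1=556  556^2=296  556^3=229
So 556^3 ≡ 229 (mod 1103), giving a = 3.

3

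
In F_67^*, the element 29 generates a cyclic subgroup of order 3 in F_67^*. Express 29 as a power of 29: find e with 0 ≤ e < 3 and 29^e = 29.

1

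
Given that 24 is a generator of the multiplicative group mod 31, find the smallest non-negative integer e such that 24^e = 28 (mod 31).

Successive powers of 24 modulo 31:
  24^0=1  24^1=24  24^2=18  24^3=29  24^4=14  24^5=26
  24^6=4  24^7=3  24^8=10  24^9=23  24^10=25  24^11=11
  24^12=16  24^13=12  24^14=9  24^15=30  24^16=7  24^17=13
  24^18=2  24^19=17  24^20=5  24^21=27  24^22=28
So 24^22 ≡ 28 (mod 31), giving e = 22.

22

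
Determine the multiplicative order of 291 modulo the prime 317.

The order of 291 must divide p − 1 = 316 = 2^2 · 79.
Divisors: 1, 2, 4, 79, 158, 316.
Check each in increasing order: 291^1 ≡ 291;  291^2 ≡ 42;  291^4 ≡ 179;  291^79 ≡ 1.
Smallest exponent giving 1 is 79.

79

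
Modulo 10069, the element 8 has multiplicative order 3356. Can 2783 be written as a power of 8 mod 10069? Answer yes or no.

2783 ∈ ⟨8⟩ iff 2783^3356 ≡ 1 (mod 10069), since |⟨8⟩| = 3356.
2783^3356 mod 10069 = 1.
Since 1 = 1, 2783 lies in the subgroup.

yes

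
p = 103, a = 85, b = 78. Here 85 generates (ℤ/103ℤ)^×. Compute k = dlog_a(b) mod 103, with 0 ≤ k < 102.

97

Baby-step giant-step with m = ceil(sqrt(102)) = 11.
Baby table (85^j mod 103 for j=0..10):
  0:1  1:85  2:15  3:39  4:19  5:70  6:79  7:20
  8:52  9:94  10:59
Giant step factor: 85^(-11) ≡ 74 (mod 103).
Scan 78·74^i mod 103 for i = 0, 1, …:
  i=0: 78   i=1: 4   i=2: 90   i=3: 68
  i=4: 88   i=5: 23   i=6: 54   i=7: 82
  i=8: 94
Match at i=8, j=9: k = 8·11 + 9 = 97.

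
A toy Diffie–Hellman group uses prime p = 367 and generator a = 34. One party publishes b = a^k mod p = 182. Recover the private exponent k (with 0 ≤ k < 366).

Baby-step giant-step with m = ceil(sqrt(366)) = 20.
Baby table (34^j mod 367 for j=0..19):
  0:1  1:34  2:55  3:35  4:89  5:90  6:124  7:179
  8:214  9:303  10:26  11:150  12:329  13:176  14:112  15:138
  16:288  17:250  18:59  19:171
Giant step factor: 34^(-20) ≡ 348 (mod 367).
Scan 182·348^i mod 367 for i = 0, 1, …:
  i=0: 182   i=1: 212   i=2: 9   i=3: 196
  i=4: 313   i=5: 292   i=6: 324   i=7: 83
  i=8: 258   i=9: 236   i=10: 287   i=11: 52
  i=12: 113   i=13: 55
Match at i=13, j=2: k = 13·20 + 2 = 262.

262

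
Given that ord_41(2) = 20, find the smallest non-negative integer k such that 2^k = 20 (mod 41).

9

Successive powers of 2 modulo 41:
  2^0=1  2^1=2  2^2=4  2^3=8  2^4=16  2^5=32
  2^6=23  2^7=5  2^8=10  2^9=20
So 2^9 ≡ 20 (mod 41), giving k = 9.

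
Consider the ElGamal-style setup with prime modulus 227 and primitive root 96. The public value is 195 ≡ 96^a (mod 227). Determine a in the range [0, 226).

184

Baby-step giant-step with m = ceil(sqrt(226)) = 16.
Baby table (96^j mod 227 for j=0..15):
  0:1  1:96  2:136  3:117  4:109  5:22  6:69  7:41
  8:77  9:128  10:30  11:156  12:221  13:105  14:92  15:206
Giant step factor: 96^(-16) ≡ 185 (mod 227).
Scan 195·185^i mod 227 for i = 0, 1, …:
  i=0: 195   i=1: 209   i=2: 75   i=3: 28
  i=4: 186   i=5: 133   i=6: 89   i=7: 121
  i=8: 139   i=9: 64   i=10: 36   i=11: 77
Match at i=11, j=8: a = 11·16 + 8 = 184.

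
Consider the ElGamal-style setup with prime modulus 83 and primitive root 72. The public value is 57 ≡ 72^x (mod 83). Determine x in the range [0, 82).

Baby-step giant-step with m = ceil(sqrt(82)) = 10.
Baby table (72^j mod 83 for j=0..9):
  0:1  1:72  2:38  3:80  4:33  5:52  6:9  7:67
  8:10  9:56
Giant step factor: 72^(-10) ≡ 64 (mod 83).
Scan 57·64^i mod 83 for i = 0, 1, …:
  i=0: 57   i=1: 79   i=2: 76   i=3: 50
  i=4: 46   i=5: 39   i=6: 6   i=7: 52
Match at i=7, j=5: x = 7·10 + 5 = 75.

75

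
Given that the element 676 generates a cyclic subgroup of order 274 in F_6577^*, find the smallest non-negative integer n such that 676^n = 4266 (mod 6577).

Baby-step giant-step with m = ceil(sqrt(274)) = 17.
Baby table (676^j mod 6577 for j=0..16):
  0:1  1:676  2:3163  3:663  4:952  5:5583  6:5487  7:6361
  8:5255  9:800  10:1486  11:4832  12:4240  13:5245  14:617  15:2741
  16:4779
Giant step factor: 676^(-17) ≡ 2931 (mod 6577).
Scan 4266·2931^i mod 6577 for i = 0, 1, …:
  i=0: 4266   i=1: 769   i=2: 4605   i=3: 1251
  i=4: 3292   i=5: 393   i=6: 908   i=7: 4240
Match at i=7, j=12: n = 7·17 + 12 = 131.

131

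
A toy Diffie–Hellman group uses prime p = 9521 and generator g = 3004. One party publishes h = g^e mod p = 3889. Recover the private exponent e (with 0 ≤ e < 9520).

6083

Baby-step giant-step with m = ceil(sqrt(9520)) = 98.
Baby table (3004^j mod 9521 for j=0..97):
  0:1  1:3004  2:7629  3:469  4:9289  5:7626  6:978  7:5444
  8:6219  9:1674  10:1608  11:3285  12:4384  13:1993  14:7784  15:9081
  16:1659  17:4153  18:3102  19:6870  20:5473  21:7646  22:3932  23:5688
  24:6078  25:6555  26:1792  27:3803  28:8533  29:2600  30:3180  31:3157
  32:712  33:6144  34:4878  35:693  36:6194  37:2742  38:1303  39:1081
  40:663  41:1763  42:2376  43:6275  44:8041  45:387  46:986  47:913
  48:604  49:5426  50:9273  51:7167  52:2687  53:7461  54:410  55:3431
  56:5002  57:1870  58:90  59:3772  60:1098  61:4126  62:7683  63:828
  64:2331  65:4389  66:7492  67:7845  68:1905  69:499  70:4199  71:7992
  72:5527  73:8005  74:6495  75:2451  76:3071  77:8956  78:6999  79:2628
  80:1603  81:7307  82:4323  83:9169  84:8944  85:9035  86:6290  87:5496
  88:570  89:8021  90:6954  91:742  92:1054  93:5244  94:5242  95:8755
  96:3018  97:2080
Giant step factor: 3004^(-98) ≡ 2631 (mod 9521).
Scan 3889·2631^i mod 9521 for i = 0, 1, …:
  i=0: 3889   i=1: 6405   i=2: 8906   i=3: 505
  i=4: 5236   i=5: 8550   i=6: 6448   i=7: 7787
  i=8: 7926   i=9: 2316     …   i=61: 6002
  i=62: 5444
Match at i=62, j=7: e = 62·98 + 7 = 6083.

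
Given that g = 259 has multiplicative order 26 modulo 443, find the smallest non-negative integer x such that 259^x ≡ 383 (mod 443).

Successive powers of 259 modulo 443:
  259^0=1  259^1=259  259^2=188  259^3=405  259^4=347  259^5=387
  259^6=115  259^7=104  259^8=356  259^9=60  259^10=35  259^11=205
  259^12=378  259^13=442  259^14=184  259^15=255  259^16=38  259^17=96
  259^18=56  259^19=328  259^20=339  259^21=87  259^22=383
So 259^22 ≡ 383 (mod 443), giving x = 22.

22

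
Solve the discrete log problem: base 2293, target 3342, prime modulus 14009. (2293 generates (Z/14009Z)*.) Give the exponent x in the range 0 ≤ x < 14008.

Baby-step giant-step with m = ceil(sqrt(14008)) = 119.
Baby table (2293^j mod 14009 for j=0..118):
  0:1  1:2293  2:4474  3:4294  4:11824  5:5017  6:2592  7:3640
  8:11165  9:6902  10:10125  11:3712  12:8153  13:6823  14:11095  15:491
  16:5143  17:11330  18:7004  19:5858  20:11772  21:11862  22:8097  23:4496
  24:12713  25:12189  26:1422  27:10558  28:1942  29:12153  30:2928  31:3593
  32:1457  33:6759  34:4433  35:8344  36:10507  37:11080  38:8123  39:8078
  40:2956  41:11761  42:648  43:910  44:13298  45:8730  46:13038  47:928
  48:12545  49:5208  50:6276  51:3625  52:4788  53:9837  54:1751  55:8469
  56:2943  57:9970  58:12531  59:1124  60:13685  61:13554  62:7360  63:9644
  64:7490  65:13545  66:732  67:11405  68:10871  69:5192  70:11615  71:2086
  72:6129  73:2770  74:5533  75:9024  76:739  77:13447  78:162  79:7232
  80:10329  81:9187  82:10264  83:232  84:13643  85:1302  86:1569  87:11413
  88:1197  89:12966  90:3940  91:12624  92:4238  93:9497  94:6635  95:281
  96:13928  97:10393  98:1840  99:2411  100:8877  101:13893  102:183  103:13358
  104:6220  105:1298  106:6406  107:7526  108:12039  109:7697  110:11890  111:2256
  112:3687  113:6864  114:7045  115:1808  116:13089  117:5799  118:2566
Giant step factor: 2293^(-119) ≡ 10386 (mod 14009).
Scan 3342·10386^i mod 14009 for i = 0, 1, …:
  i=0: 3342   i=1: 9719   i=2: 6689   i=3: 1323
  i=4: 11858   i=5: 4069   i=6: 9490   i=7: 9825
  i=8: 894   i=9: 11126     …   i=20: 4475
  i=21: 9497
Match at i=21, j=93: x = 21·119 + 93 = 2592.

2592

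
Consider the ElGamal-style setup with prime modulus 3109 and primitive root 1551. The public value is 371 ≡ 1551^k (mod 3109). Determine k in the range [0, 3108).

111

Baby-step giant-step with m = ceil(sqrt(3108)) = 56.
Baby table (1551^j mod 3109 for j=0..55):
  0:1  1:1551  2:2344  3:1123  4:733  5:2098  6:1984  7:2383
  8:2541  9:1988  10:2369  11:2590  12:262  13:2192  14:1655  15:1980
  16:2397  17:2492  18:605  19:2546  20:416  21:1653  22:1987  23:818
  24:246  25:2248  26:1459  27:2666  28:3105  29:14  30:3060  31:1726
  32:177  33:935  34:1391  35:2904  36:2272  37:1375  38:2960  39:2076
  40:2061  41:559  42:2707  43:1407  44:2848  45:2468  46:689  47:2252
  48:1445  49:2715  50:1379  51:2946  52:2125  53:335  54:382  55:1772
Giant step factor: 1551^(-56) ≡ 583 (mod 3109).
Scan 371·583^i mod 3109 for i = 0, 1, …:
  i=0: 371   i=1: 1772
Match at i=1, j=55: k = 1·56 + 55 = 111.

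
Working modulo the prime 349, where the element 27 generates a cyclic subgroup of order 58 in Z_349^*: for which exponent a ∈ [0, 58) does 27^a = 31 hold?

Baby-step giant-step with m = ceil(sqrt(58)) = 8.
Baby table (27^j mod 349 for j=0..7):
  0:1  1:27  2:31  3:139  4:263  5:121  6:126  7:261
Giant step factor: 27^(-8) ≡ 224 (mod 349).
Scan 31·224^i mod 349 for i = 0, 1, …:
  i=0: 31
Match at i=0, j=2: a = 0·8 + 2 = 2.

2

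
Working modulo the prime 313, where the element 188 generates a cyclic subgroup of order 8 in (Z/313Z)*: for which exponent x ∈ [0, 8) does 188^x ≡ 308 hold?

3

Successive powers of 188 modulo 313:
  188^0=1  188^1=188  188^2=288  188^3=308
So 188^3 ≡ 308 (mod 313), giving x = 3.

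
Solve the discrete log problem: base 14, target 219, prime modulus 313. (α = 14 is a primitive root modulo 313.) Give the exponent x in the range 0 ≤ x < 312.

167

Baby-step giant-step with m = ceil(sqrt(312)) = 18.
Baby table (14^j mod 313 for j=0..17):
  0:1  1:14  2:196  3:240  4:230  5:90  6:8  7:112
  8:3  9:42  10:275  11:94  12:64  13:270  14:24  15:23
  16:9  17:126
Giant step factor: 14^(-18) ≡ 151 (mod 313).
Scan 219·151^i mod 313 for i = 0, 1, …:
  i=0: 219   i=1: 204   i=2: 130   i=3: 224
  i=4: 20   i=5: 203   i=6: 292   i=7: 272
  i=8: 69   i=9: 90
Match at i=9, j=5: x = 9·18 + 5 = 167.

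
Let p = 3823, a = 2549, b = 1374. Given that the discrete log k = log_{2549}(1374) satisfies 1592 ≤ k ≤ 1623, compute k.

1611

Compute 2549^1592 mod 3823 = 2640, then multiply by 2549 repeatedly:
  2549^1592=2640  2549^1593=880  2549^1594=2842  2549^1595=3496  2549^1596=3714
  2549^1597=1238  2549^1598=1687  2549^1599=3111  2549^1600=1037  2549^1601=1620
  2549^1602=540  2549^1603=180  2549^1604=60  2549^1605=20  2549^1606=1281
  2549^1607=427  2549^1608=2691  2549^1609=897  2549^1610=299  2549^1611=1374
Found 1374 at exponent 1611.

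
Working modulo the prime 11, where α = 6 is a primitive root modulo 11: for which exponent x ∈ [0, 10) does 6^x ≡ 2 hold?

Successive powers of 6 modulo 11:
  6^0=1  6^1=6  6^2=3  6^3=7  6^4=9  6^5=10
  6^6=5  6^7=8  6^8=4  6^9=2
So 6^9 ≡ 2 (mod 11), giving x = 9.

9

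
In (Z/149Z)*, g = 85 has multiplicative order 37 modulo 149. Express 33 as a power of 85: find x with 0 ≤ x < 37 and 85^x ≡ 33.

8

Successive powers of 85 modulo 149:
  85^0=1  85^1=85  85^2=73  85^3=96  85^4=114  85^5=5
  85^6=127  85^7=67  85^8=33
So 85^8 ≡ 33 (mod 149), giving x = 8.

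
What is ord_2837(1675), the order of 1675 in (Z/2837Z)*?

1418

The order of 1675 must divide p − 1 = 2836 = 2^2 · 709.
Divisors: 1, 2, 4, 709, 1418, 2836.
Check each in increasing order: 1675^1 ≡ 1675;  1675^2 ≡ 2669;  1675^4 ≡ 2691;  1675^709 ≡ 2836;  1675^1418 ≡ 1.
Smallest exponent giving 1 is 1418.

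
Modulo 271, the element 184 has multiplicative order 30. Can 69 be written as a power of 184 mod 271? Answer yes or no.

no

69 ∈ ⟨184⟩ iff 69^30 ≡ 1 (mod 271), since |⟨184⟩| = 30.
69^30 mod 271 = 28.
Since 28 ≠ 1, 69 does not lie in the subgroup.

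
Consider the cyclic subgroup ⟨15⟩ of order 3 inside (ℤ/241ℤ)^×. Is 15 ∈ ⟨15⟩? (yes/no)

⟨15⟩ has order 3; its elements mod 241 are {1, 15, 225}.
15 is in this set.

yes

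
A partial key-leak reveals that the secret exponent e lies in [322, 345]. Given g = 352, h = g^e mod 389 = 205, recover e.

330

Compute 352^322 mod 389 = 95, then multiply by 352 repeatedly:
  352^322=95  352^323=375  352^324=129  352^325=284  352^326=384
  352^327=185  352^328=157  352^329=26  352^330=205
Found 205 at exponent 330.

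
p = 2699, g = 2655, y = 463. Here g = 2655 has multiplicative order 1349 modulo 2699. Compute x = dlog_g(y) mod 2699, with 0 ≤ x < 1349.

250

Baby-step giant-step with m = ceil(sqrt(1349)) = 37.
Baby table (2655^j mod 2699 for j=0..36):
  0:1  1:2655  2:1936  3:1184  4:1884  5:773  6:1075  7:1282
  8:271  9:1571  10:1050  11:2382  12:453  13:1660  14:2532  15:1950
  16:568  17:1998  18:1155  19:461  20:1308  21:1826  22:626  23:2145
  24:85  25:1658  26:2620  27:777  28:899  29:929  30:2308  31:1010
  32:1443  33:1284  34:183  35:45  36:719
Giant step factor: 2655^(-37) ≡ 1712 (mod 2699).
Scan 463·1712^i mod 2699 for i = 0, 1, …:
  i=0: 463   i=1: 1849   i=2: 2260   i=3: 1453
  i=4: 1757   i=5: 1298   i=6: 899
Match at i=6, j=28: x = 6·37 + 28 = 250.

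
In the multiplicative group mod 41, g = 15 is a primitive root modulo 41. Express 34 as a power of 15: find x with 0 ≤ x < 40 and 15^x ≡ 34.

Successive powers of 15 modulo 41:
  15^0=1  15^1=15  15^2=20  15^3=13  15^4=31  15^5=14
  15^6=5  15^7=34
So 15^7 ≡ 34 (mod 41), giving x = 7.

7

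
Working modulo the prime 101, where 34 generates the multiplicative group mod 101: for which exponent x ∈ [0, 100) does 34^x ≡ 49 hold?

Baby-step giant-step with m = ceil(sqrt(100)) = 10.
Baby table (34^j mod 101 for j=0..9):
  0:1  1:34  2:45  3:15  4:5  5:69  6:23  7:75
  8:25  9:42
Giant step factor: 34^(-10) ≡ 65 (mod 101).
Scan 49·65^i mod 101 for i = 0, 1, …:
  i=0: 49   i=1: 54   i=2: 76   i=3: 92
  i=4: 21   i=5: 52   i=6: 47   i=7: 25
Match at i=7, j=8: x = 7·10 + 8 = 78.

78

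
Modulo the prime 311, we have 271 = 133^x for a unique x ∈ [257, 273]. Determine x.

Compute 133^257 mod 311 = 204, then multiply by 133 repeatedly:
  133^257=204  133^258=75  133^259=23  133^260=260  133^261=59
  133^262=72  133^263=246  133^264=63  133^265=293  133^266=94
  133^267=62  133^268=160  133^269=132  133^270=140  133^271=271
Found 271 at exponent 271.

271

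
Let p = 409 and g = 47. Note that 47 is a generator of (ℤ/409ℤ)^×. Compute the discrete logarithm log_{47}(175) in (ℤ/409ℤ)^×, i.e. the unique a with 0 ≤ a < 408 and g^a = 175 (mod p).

259

Baby-step giant-step with m = ceil(sqrt(408)) = 21.
Baby table (47^j mod 409 for j=0..20):
  0:1  1:47  2:164  3:346  4:311  5:302  6:288  7:39
  8:197  9:261  10:406  11:268  12:326  13:189  14:294  15:321
  16:363  17:292  18:227  19:35  20:9
Giant step factor: 47^(-21) ≡ 263 (mod 409).
Scan 175·263^i mod 409 for i = 0, 1, …:
  i=0: 175   i=1: 217   i=2: 220   i=3: 191
  i=4: 335   i=5: 170   i=6: 129   i=7: 389
  i=8: 57   i=9: 267   i=10: 282   i=11: 137
  i=12: 39
Match at i=12, j=7: a = 12·21 + 7 = 259.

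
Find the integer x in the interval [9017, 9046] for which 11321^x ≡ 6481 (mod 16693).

9041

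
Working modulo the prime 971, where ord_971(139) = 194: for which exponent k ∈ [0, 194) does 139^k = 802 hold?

Baby-step giant-step with m = ceil(sqrt(194)) = 14.
Baby table (139^j mod 971 for j=0..13):
  0:1  1:139  2:872  3:804  4:91  5:26  6:701  7:339
  8:513  9:424  10:676  11:748  12:75  13:715
Giant step factor: 139^(-14) ≡ 586 (mod 971).
Scan 802·586^i mod 971 for i = 0, 1, …:
  i=0: 802   i=1: 8   i=2: 804
Match at i=2, j=3: k = 2·14 + 3 = 31.

31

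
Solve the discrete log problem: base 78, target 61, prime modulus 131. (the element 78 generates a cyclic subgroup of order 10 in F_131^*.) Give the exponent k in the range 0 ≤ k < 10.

8

Successive powers of 78 modulo 131:
  78^0=1  78^1=78  78^2=58  78^3=70  78^4=89  78^5=130
  78^6=53  78^7=73  78^8=61
So 78^8 ≡ 61 (mod 131), giving k = 8.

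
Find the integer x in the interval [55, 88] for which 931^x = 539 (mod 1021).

Compute 931^55 mod 1021 = 97, then multiply by 931 repeatedly:
  931^55=97  931^56=459  931^57=551  931^58=439  931^59=309
  931^60=778  931^61=429  931^62=188  931^63=437  931^64=489
  931^65=914  931^66=441  931^67=129  931^68=642  931^69=417
  931^70=247  931^71=232  931^72=561  931^73=560  931^74=650
  931^75=718  931^76=724  931^77=184  931^78=797  931^79=761
  931^80=938  931^81=323  931^82=539
Found 539 at exponent 82.

82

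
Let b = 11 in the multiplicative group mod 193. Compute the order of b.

64

The order of 11 must divide p − 1 = 192 = 2^6 · 3.
Divisors: 1, 2, 3, 4, 6, 8, 12, 16, 24, 32, 48, 64, 96, 192.
Check each in increasing order: 11^1 ≡ 11;  11^2 ≡ 121;  11^3 ≡ 173;  11^4 ≡ 166;  11^6 ≡ 14;  11^8 ≡ 150;  11^12 ≡ 3;  11^16 ≡ 112;  11^24 ≡ 9;  11^32 ≡ 192;  11^48 ≡ 81;  11^64 ≡ 1.
Smallest exponent giving 1 is 64.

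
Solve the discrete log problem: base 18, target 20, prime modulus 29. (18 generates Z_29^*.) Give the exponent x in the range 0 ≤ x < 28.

20

Successive powers of 18 modulo 29:
  18^0=1  18^1=18  18^2=5  18^3=3  18^4=25  18^5=15
  18^6=9  18^7=17  18^8=16  18^9=27  18^10=22  18^11=19
  18^12=23  18^13=8  18^14=28  18^15=11  18^16=24  18^17=26
  18^18=4  18^19=14  18^20=20
So 18^20 ≡ 20 (mod 29), giving x = 20.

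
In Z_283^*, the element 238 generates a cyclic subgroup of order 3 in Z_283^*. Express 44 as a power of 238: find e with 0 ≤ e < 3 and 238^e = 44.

Successive powers of 238 modulo 283:
  238^0=1  238^1=238  238^2=44
So 238^2 ≡ 44 (mod 283), giving e = 2.

2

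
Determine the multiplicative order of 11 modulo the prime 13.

12

The order of 11 must divide p − 1 = 12 = 2^2 · 3.
Divisors: 1, 2, 3, 4, 6, 12.
Check each in increasing order: 11^1 ≡ 11;  11^2 ≡ 4;  11^3 ≡ 5;  11^4 ≡ 3;  11^6 ≡ 12;  11^12 ≡ 1.
Smallest exponent giving 1 is 12.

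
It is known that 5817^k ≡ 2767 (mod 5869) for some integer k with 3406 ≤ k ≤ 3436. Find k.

3419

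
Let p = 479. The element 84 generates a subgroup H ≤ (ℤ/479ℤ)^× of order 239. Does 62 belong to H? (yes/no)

no

62 ∈ ⟨84⟩ iff 62^239 ≡ 1 (mod 479), since |⟨84⟩| = 239.
62^239 mod 479 = 478.
Since 478 ≠ 1, 62 does not lie in the subgroup.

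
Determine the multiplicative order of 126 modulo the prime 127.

The order of 126 must divide p − 1 = 126 = 2 · 3^2 · 7.
Divisors: 1, 2, 3, 6, 7, 9, 14, 18, 21, 42, 63, 126.
Check each in increasing order: 126^1 ≡ 126;  126^2 ≡ 1.
Smallest exponent giving 1 is 2.

2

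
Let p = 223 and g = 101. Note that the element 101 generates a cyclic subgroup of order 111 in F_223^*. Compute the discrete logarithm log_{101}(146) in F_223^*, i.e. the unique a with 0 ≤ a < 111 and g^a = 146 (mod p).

89

Baby-step giant-step with m = ceil(sqrt(111)) = 11.
Baby table (101^j mod 223 for j=0..10):
  0:1  1:101  2:166  3:41  4:127  5:116  6:120  7:78
  8:73  9:14  10:76
Giant step factor: 101^(-11) ≡ 121 (mod 223).
Scan 146·121^i mod 223 for i = 0, 1, …:
  i=0: 146   i=1: 49   i=2: 131   i=3: 18
  i=4: 171   i=5: 175   i=6: 213   i=7: 128
  i=8: 101
Match at i=8, j=1: a = 8·11 + 1 = 89.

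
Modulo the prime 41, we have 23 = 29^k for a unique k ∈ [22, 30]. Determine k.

28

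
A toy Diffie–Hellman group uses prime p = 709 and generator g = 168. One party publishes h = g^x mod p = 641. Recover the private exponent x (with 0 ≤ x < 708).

579

Baby-step giant-step with m = ceil(sqrt(708)) = 27.
Baby table (168^j mod 709 for j=0..26):
  0:1  1:168  2:573  3:549  4:62  5:490  6:76  7:6
  8:299  9:602  10:458  11:372  12:104  13:456  14:36  15:376
  16:67  17:621  18:105  19:624  20:609  21:216  22:129  23:402
  24:181  25:630  26:199
Giant step factor: 168^(-27) ≡ 696 (mod 709).
Scan 641·696^i mod 709 for i = 0, 1, …:
  i=0: 641   i=1: 175   i=2: 561   i=3: 506
  i=4: 512   i=5: 434   i=6: 30   i=7: 319
  i=8: 107   i=9: 27     …   i=20: 701
  i=21: 104
Match at i=21, j=12: x = 21·27 + 12 = 579.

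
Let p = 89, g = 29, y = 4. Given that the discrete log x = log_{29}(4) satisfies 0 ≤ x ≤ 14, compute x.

8

Compute 29^0 mod 89 = 1, then multiply by 29 repeatedly:
  29^0=1  29^1=29  29^2=40  29^3=3  29^4=87
  29^5=31  29^6=9  29^7=83  29^8=4
Found 4 at exponent 8.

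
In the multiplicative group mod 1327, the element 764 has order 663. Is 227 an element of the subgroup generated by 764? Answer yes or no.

227 ∈ ⟨764⟩ iff 227^663 ≡ 1 (mod 1327), since |⟨764⟩| = 663.
227^663 mod 1327 = 1326.
Since 1326 ≠ 1, 227 does not lie in the subgroup.

no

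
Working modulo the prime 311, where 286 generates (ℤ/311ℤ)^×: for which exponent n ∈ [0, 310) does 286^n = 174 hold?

181

Baby-step giant-step with m = ceil(sqrt(310)) = 18.
Baby table (286^j mod 311 for j=0..17):
  0:1  1:286  2:3  3:236  4:9  5:86  6:27  7:258
  8:81  9:152  10:243  11:145  12:107  13:124  14:10  15:61
  16:30  17:183
Giant step factor: 286^(-18) ≡ 273 (mod 311).
Scan 174·273^i mod 311 for i = 0, 1, …:
  i=0: 174   i=1: 230   i=2: 279   i=3: 283
  i=4: 131   i=5: 309   i=6: 76   i=7: 222
  i=8: 272   i=9: 238   i=10: 286
Match at i=10, j=1: n = 10·18 + 1 = 181.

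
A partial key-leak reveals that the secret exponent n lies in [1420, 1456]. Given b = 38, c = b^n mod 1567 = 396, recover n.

Compute 38^1420 mod 1567 = 297, then multiply by 38 repeatedly:
  38^1420=297  38^1421=317  38^1422=1077  38^1423=184  38^1424=724
  38^1425=873  38^1426=267  38^1427=744  38^1428=66  38^1429=941
  38^1430=1284  38^1431=215  38^1432=335  38^1433=194  38^1434=1104
  38^1435=1210  38^1436=537  38^1437=35  38^1438=1330  38^1439=396
Found 396 at exponent 1439.

1439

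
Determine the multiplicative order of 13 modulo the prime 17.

The order of 13 must divide p − 1 = 16 = 2^4.
Divisors: 1, 2, 4, 8, 16.
Check each in increasing order: 13^1 ≡ 13;  13^2 ≡ 16;  13^4 ≡ 1.
Smallest exponent giving 1 is 4.

4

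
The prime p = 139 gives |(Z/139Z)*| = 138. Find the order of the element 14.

46

The order of 14 must divide p − 1 = 138 = 2 · 3 · 23.
Divisors: 1, 2, 3, 6, 23, 46, 69, 138.
Check each in increasing order: 14^1 ≡ 14;  14^2 ≡ 57;  14^3 ≡ 103;  14^6 ≡ 45;  14^23 ≡ 138;  14^46 ≡ 1.
Smallest exponent giving 1 is 46.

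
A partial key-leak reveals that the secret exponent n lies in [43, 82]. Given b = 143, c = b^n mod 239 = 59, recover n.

57

Compute 143^43 mod 239 = 39, then multiply by 143 repeatedly:
  143^43=39  143^44=80  143^45=207  143^46=204  143^47=14
  143^48=90  143^49=203  143^50=110  143^51=195  143^52=161
  143^53=79  143^54=64  143^55=70  143^56=211  143^57=59
Found 59 at exponent 57.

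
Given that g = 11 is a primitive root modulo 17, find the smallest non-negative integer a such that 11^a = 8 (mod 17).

6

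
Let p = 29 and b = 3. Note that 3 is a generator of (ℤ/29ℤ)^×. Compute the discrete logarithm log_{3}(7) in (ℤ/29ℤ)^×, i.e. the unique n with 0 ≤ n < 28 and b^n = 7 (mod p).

Successive powers of 3 modulo 29:
  3^0=1  3^1=3  3^2=9  3^3=27  3^4=23  3^5=11
  3^6=4  3^7=12  3^8=7
So 3^8 ≡ 7 (mod 29), giving n = 8.

8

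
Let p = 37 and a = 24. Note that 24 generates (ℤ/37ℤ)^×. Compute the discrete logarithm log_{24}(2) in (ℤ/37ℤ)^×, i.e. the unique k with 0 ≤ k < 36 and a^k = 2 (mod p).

Successive powers of 24 modulo 37:
  24^0=1  24^1=24  24^2=21  24^3=23  24^4=34  24^5=2
So 24^5 ≡ 2 (mod 37), giving k = 5.

5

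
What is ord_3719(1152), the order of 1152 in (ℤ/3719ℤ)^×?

1859

The order of 1152 must divide p − 1 = 3718 = 2 · 11 · 13^2.
Divisors: 1, 2, 11, 13, 22, 26, 143, 169, 286, 338, 1859, 3718.
Check each in increasing order: 1152^1 ≡ 1152;  1152^2 ≡ 3140;  1152^11 ≡ 121;  1152^13 ≡ 602;  1152^22 ≡ 3484;  1152^26 ≡ 1661;  1152^143 ≡ 663;  1152^169 ≡ 419;  1152^286 ≡ 727;  1152^338 ≡ 768;  1152^1859 ≡ 1.
Smallest exponent giving 1 is 1859.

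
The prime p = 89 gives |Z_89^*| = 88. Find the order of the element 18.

The order of 18 must divide p − 1 = 88 = 2^3 · 11.
Divisors: 1, 2, 4, 8, 11, 22, 44, 88.
Check each in increasing order: 18^1 ≡ 18;  18^2 ≡ 57;  18^4 ≡ 45;  18^8 ≡ 67;  18^11 ≡ 34;  18^22 ≡ 88;  18^44 ≡ 1.
Smallest exponent giving 1 is 44.

44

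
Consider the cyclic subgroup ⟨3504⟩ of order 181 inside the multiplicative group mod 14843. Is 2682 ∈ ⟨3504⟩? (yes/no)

yes

2682 ∈ ⟨3504⟩ iff 2682^181 ≡ 1 (mod 14843), since |⟨3504⟩| = 181.
2682^181 mod 14843 = 1.
Since 1 = 1, 2682 lies in the subgroup.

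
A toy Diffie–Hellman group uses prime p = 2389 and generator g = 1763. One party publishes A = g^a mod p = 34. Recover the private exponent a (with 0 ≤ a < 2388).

435

Baby-step giant-step with m = ceil(sqrt(2388)) = 49.
Baby table (1763^j mod 2389 for j=0..48):
  0:1  1:1763  2:80  3:89  4:1622  5:2342  6:754  7:1018
  8:595  9:214  10:2209  11:397  12:2323  13:703  14:1887  15:1293
  16:453  17:713  18:405  19:2093  20:1343  21:210  22:2324  23:77
  24:1967  25:1382  26:2075  27:666  28:1159  29:722  30:1938  31:424
  32:2144  33:474  34:1901  35:2085  36:1573  37:1959  38:1612  39:1435
  40:2343  41:128  42:1098  43:684  44:1836  45:2162  46:1151  47:952
  48:1298
Giant step factor: 1763^(-49) ≡ 506 (mod 2389).
Scan 34·506^i mod 2389 for i = 0, 1, …:
  i=0: 34   i=1: 481   i=2: 2097   i=3: 366
  i=4: 1243   i=5: 651   i=6: 2113   i=7: 1295
  i=8: 684
Match at i=8, j=43: a = 8·49 + 43 = 435.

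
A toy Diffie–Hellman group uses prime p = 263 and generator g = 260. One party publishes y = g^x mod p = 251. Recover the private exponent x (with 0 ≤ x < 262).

61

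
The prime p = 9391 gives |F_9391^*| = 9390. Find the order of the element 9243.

1878

The order of 9243 must divide p − 1 = 9390 = 2 · 3 · 5 · 313.
Divisors: 1, 2, 3, 5, 6, 10, 15, 30, 313, 626, 939, 1565, 1878, 3130, 4695, 9390.
Check each in increasing order: 9243^1 ≡ 9243;  9243^2 ≡ 3122;  9243^3 ≡ 7494;  9243^5 ≡ 3287;  9243^6 ≡ 1856;  9243^10 ≡ 4719;  9243^15 ≡ 6812;  9243^30 ≡ 2413;  9243^313 ≡ 8408;  9243^626 ≡ 8407;  9243^939 ≡ 9390;  9243^1565 ≡ 984;  9243^1878 ≡ 1.
Smallest exponent giving 1 is 1878.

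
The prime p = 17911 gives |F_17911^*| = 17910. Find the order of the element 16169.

8955

The order of 16169 must divide p − 1 = 17910 = 2 · 3^2 · 5 · 199.
Divisors: 1, 2, 3, 5, 6, 9, 10, 15, 18, 30, 45, 90, 199, 398, 597, 995, 1194, 1791, 1990, 2985, 3582, 5970, 8955, 17910.
Check each in increasing order: 16169^1 ≡ 16169;  16169^2 ≡ 7605;  16169^3 ≡ 6230;  16169^5 ≡ 4555;  16169^6 ≡ 17674;  16169^9 ≡ 10103;  16169^10 ≡ 7087;  16169^15 ≡ 5663;  16169^18 ≡ 13731;  16169^30 ≡ 8879;  16169^45 ≡ 5600;  16169^90 ≡ 15750;  16169^199 ≡ 475;  16169^398 ≡ 10693;  16169^597 ≡ 10362;  16169^995 ≡ 3420;  16169^1194 ≡ 12510;  16169^1791 ≡ 6713;  16169^1990 ≡ 517;  16169^2985 ≡ 12862;  16169^3582 ≡ 293;  16169^5970 ≡ 5048;  16169^8955 ≡ 1.
Smallest exponent giving 1 is 8955.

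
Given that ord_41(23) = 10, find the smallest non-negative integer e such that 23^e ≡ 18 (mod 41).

6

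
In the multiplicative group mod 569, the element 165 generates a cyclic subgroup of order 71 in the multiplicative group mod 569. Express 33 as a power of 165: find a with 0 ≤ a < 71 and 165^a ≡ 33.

Baby-step giant-step with m = ceil(sqrt(71)) = 9.
Baby table (165^j mod 569 for j=0..8):
  0:1  1:165  2:482  3:439  4:172  5:499  6:399  7:400
  8:565
Giant step factor: 165^(-9) ≡ 25 (mod 569).
Scan 33·25^i mod 569 for i = 0, 1, …:
  i=0: 33   i=1: 256   i=2: 141   i=3: 111
  i=4: 499
Match at i=4, j=5: a = 4·9 + 5 = 41.

41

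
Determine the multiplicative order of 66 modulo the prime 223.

37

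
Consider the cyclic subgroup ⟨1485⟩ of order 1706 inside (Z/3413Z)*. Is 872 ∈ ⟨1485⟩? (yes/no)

no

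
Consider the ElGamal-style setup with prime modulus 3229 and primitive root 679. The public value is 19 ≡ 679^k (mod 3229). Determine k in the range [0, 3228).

2677

Baby-step giant-step with m = ceil(sqrt(3228)) = 57.
Baby table (679^j mod 3229 for j=0..56):
  0:1  1:679  2:2523  3:1747  4:1170  5:96  6:604  7:33
  8:3033  9:2534  10:2758  11:3091  12:3168  13:558  14:1089  15:3219
  16:2897  17:602  18:1904  19:1216  20:2269  21:418  22:2899  23:1960
  24:492  25:1481  26:1380  27:610  28:878  29:2026  30:100  31:91
  32:438  33:334  34:756  35:3142  36:2278  37:71  38:3003  39:1538
  40:1335  41:2345  42:358  43:907  44:2343  45:2229  46:2319  47:2078
  48:3118  49:2127  50:870  51:3052  52:2519  53:2260  54:765  55:2795
  56:2382
Giant step factor: 679^(-57) ≡ 3183 (mod 3229).
Scan 19·3183^i mod 3229 for i = 0, 1, …:
  i=0: 19   i=1: 2355   i=2: 1456   i=3: 833
  i=4: 430   i=5: 2823   i=6: 2531   i=7: 3047
  i=8: 1914   i=9: 2368     …   i=45: 571
  i=46: 2795
Match at i=46, j=55: k = 46·57 + 55 = 2677.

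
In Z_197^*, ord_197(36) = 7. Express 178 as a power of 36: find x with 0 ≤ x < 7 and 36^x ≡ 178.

5

Successive powers of 36 modulo 197:
  36^0=1  36^1=36  36^2=114  36^3=164  36^4=191  36^5=178
So 36^5 ≡ 178 (mod 197), giving x = 5.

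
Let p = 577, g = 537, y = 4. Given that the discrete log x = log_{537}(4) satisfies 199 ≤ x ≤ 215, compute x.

200

Compute 537^199 mod 577 = 173, then multiply by 537 repeatedly:
  537^199=173  537^200=4
Found 4 at exponent 200.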